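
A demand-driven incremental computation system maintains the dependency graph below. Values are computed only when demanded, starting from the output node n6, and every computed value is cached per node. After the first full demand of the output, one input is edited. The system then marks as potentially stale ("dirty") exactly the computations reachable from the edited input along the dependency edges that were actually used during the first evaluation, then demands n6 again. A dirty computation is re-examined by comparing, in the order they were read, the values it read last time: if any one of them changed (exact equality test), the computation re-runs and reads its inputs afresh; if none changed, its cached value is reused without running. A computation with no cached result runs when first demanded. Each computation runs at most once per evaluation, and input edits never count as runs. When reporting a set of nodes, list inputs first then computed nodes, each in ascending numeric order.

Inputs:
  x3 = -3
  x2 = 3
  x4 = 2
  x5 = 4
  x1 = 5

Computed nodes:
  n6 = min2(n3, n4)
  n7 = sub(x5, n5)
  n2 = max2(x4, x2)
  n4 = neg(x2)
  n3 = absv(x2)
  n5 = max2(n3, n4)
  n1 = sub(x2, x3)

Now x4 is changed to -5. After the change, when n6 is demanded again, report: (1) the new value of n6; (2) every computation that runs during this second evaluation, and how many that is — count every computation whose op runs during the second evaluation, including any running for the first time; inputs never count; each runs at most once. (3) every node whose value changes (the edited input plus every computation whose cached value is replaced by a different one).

New value of n6: -3.
Computations that run: none — 0 in total.
Values that change: x4.
Key observation: x4 is never demanded by the output, so the edit triggers no recomputation at all.

First evaluation (everything demanded from the output):
  n3 = absv(3) = 3
  n4 = neg(3) = -3
  n6 = min2(3, -3) = -3

Propagation after the edit:
  x4 feeds no computation that the output demands — nothing is marked dirty and nothing runs.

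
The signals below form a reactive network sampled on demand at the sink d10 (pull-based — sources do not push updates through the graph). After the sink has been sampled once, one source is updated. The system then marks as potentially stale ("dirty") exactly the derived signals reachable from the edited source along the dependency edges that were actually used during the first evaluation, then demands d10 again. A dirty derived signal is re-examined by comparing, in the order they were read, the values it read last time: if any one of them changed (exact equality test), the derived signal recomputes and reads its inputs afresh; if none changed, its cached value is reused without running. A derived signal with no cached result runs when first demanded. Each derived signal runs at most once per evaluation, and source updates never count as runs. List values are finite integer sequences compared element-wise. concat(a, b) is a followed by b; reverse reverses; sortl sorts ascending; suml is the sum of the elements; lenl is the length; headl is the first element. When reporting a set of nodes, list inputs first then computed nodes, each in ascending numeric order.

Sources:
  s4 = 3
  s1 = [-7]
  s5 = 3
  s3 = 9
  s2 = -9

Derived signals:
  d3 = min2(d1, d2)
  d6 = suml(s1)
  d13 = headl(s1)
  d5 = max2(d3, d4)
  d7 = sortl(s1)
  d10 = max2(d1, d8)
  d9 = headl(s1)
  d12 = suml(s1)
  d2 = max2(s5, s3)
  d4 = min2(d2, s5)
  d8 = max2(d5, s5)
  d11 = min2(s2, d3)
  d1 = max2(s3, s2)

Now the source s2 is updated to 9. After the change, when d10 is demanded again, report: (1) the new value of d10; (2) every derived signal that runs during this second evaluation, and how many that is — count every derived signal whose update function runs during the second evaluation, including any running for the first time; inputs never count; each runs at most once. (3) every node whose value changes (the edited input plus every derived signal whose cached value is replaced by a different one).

Initial pass — values computed on the first demand:
  d1 = max2(9, -9) = 9
  d2 = max2(3, 9) = 9
  d3 = min2(9, 9) = 9
  d4 = min2(9, 3) = 3
  d5 = max2(9, 3) = 9
  d8 = max2(9, 3) = 9
  d10 = max2(9, 9) = 9

Second demand — change propagation:
  d1: re-runs because s2 -9->9; new result 9 (unchanged).
  d3: re-examined; everything it read last time is the same (d1 unchanged, d2 unchanged) — cache 9 kept, no run.
  d5: re-examined; everything it read last time is the same (d3 unchanged, d4 unchanged) — cache 9 kept, no run.
  d8: re-examined; everything it read last time is the same (d5 unchanged, s5 unchanged) — cache 9 kept, no run.
  d10: re-examined; everything it read last time is the same (d1 unchanged, d8 unchanged) — cache 9 kept, no run.

The important point: d1 recomputes to an identical value, and the output ends up unchanged.

d10 now evaluates to 9.
Run set: d1 (1 run).
Changed values: s2.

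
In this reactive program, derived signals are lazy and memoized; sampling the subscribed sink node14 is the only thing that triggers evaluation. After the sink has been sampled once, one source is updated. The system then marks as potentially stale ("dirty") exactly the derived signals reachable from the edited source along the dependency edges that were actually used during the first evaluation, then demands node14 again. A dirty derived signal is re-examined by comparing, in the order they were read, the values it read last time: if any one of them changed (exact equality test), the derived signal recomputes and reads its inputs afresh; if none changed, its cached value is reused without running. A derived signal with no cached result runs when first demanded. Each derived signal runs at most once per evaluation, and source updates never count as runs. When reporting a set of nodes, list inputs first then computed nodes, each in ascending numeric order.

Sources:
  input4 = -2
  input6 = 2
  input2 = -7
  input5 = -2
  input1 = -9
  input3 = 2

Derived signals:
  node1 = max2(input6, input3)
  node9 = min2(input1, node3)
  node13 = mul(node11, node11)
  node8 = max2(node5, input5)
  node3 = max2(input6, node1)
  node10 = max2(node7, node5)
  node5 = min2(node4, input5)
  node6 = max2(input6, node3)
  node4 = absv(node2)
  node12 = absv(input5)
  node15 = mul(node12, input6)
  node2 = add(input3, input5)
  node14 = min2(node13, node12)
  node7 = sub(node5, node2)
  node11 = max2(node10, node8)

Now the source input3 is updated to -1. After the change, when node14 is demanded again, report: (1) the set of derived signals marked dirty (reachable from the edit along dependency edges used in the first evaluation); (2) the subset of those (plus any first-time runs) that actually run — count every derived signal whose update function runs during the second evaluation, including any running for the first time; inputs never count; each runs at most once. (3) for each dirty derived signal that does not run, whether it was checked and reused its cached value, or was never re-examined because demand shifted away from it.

First demand of the output computes:
  node2 = add(2, -2) = 0
  node4 = absv(0) = 0
  node5 = min2(0, -2) = -2
  node7 = sub(-2, 0) = -2
  node8 = max2(-2, -2) = -2
  node10 = max2(-2, -2) = -2
  node11 = max2(-2, -2) = -2
  node12 = absv(-2) = 2
  node13 = mul(-2, -2) = 4
  node14 = min2(4, 2) = 2

After the edit, cleaning proceeds:
  node2: a read changed (input3 2->-1) — executes, giving -3.
  node4: a read changed (node2 0->-3) — executes, giving 3.
  node5: a read changed (node4 0->3) — executes, giving -2 — identical to its old value.
  node7: a read changed (node2 0->-3) — executes, giving 1.
  node8: dirty, but its reads are unchanged (node5 unchanged, input5 unchanged); cached -2 stands.
  node10: a read changed (node7 -2->1) — executes, giving 1.
  node11: a read changed (node10 -2->1) — executes, giving 1.
  node13: a read changed (node11 -2->1; node11 -2->1) — executes, giving 1.
  node14: a read changed (node13 4->1) — executes, giving 1.

Note where the cutoff bites: node8 is checked, finds nothing changed, and keeps its cache.

The edit dirties: node2, node4, node5, node7, node8, node10, node11, node13, node14.
8 derived signals run: node2, node4, node5, node7, node10, node11, node13, node14.
Cache hits after checking: node8.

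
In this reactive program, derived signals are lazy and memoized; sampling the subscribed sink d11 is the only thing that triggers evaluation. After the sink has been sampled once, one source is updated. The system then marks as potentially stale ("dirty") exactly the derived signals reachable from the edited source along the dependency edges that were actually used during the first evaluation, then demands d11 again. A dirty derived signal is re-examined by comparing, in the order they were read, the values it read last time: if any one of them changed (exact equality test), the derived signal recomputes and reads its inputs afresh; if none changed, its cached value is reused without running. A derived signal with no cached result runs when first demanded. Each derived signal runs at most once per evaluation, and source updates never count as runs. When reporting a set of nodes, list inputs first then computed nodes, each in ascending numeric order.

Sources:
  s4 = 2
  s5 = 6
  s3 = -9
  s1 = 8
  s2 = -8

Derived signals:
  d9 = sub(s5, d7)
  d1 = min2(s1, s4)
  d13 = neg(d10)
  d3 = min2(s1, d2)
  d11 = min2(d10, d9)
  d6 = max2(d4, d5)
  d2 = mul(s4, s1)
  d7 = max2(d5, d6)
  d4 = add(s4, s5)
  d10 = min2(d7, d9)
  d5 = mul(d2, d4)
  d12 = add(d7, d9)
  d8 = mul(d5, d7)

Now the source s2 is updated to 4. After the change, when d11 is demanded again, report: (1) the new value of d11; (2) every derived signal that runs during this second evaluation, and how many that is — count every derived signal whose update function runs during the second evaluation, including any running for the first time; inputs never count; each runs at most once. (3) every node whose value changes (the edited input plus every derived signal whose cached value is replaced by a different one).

Demanding d11 again yields -122.
0 derived signals run: none.
The nodes whose values change: s2.
Note the shortcut — nothing in the graph depends on s2 at all, so no recomputation happens.

First demand of the output computes:
  d2 = mul(2, 8) = 16
  d4 = add(2, 6) = 8
  d5 = mul(16, 8) = 128
  d6 = max2(8, 128) = 128
  d7 = max2(128, 128) = 128
  d9 = sub(6, 128) = -122
  d10 = min2(128, -122) = -122
  d11 = min2(-122, -122) = -122

After the edit, cleaning proceeds:
  no node depends on s2 at all; the second demand re-runs nothing.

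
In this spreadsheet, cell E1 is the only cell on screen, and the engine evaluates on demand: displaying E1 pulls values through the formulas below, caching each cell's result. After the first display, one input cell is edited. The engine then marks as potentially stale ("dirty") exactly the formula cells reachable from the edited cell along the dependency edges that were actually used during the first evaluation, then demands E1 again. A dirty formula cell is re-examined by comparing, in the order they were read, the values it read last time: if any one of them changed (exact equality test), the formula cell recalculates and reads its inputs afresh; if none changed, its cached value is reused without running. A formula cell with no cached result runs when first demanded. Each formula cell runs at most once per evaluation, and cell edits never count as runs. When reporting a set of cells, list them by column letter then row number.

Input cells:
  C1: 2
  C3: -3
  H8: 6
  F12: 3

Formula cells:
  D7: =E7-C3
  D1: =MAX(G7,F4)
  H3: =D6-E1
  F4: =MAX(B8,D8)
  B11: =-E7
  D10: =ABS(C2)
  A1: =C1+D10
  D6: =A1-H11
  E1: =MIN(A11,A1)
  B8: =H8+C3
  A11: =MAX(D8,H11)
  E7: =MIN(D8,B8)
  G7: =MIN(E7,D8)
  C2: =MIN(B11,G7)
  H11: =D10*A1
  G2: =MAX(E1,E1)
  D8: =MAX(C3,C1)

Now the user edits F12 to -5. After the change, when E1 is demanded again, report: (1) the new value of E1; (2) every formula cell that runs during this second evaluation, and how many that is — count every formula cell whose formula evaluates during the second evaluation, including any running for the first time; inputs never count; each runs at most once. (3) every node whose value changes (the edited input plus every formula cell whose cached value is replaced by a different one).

Initial pass — values computed on the first demand:
  B8 = 6 + -3 = 3
  D8 = MAX(-3, 2) = 2
  E7 = MIN(2, 3) = 2
  B11 = -(2) = -2
  G7 = MIN(2, 2) = 2
  C2 = MIN(-2, 2) = -2
  D10 = ABS(-2) = 2
  A1 = 2 + 2 = 4
  H11 = 2 * 4 = 8
  A11 = MAX(2, 8) = 8
  E1 = MIN(8, 4) = 4

Second demand — change propagation:
  no demanded computation ever read F12, so the edit dirties nothing and nothing runs.

The important point: nothing the output needs ever reads F12, so the edit is invisible to it.

E1 now evaluates to 4.
Run set: none (0 run).
Changed values: F12.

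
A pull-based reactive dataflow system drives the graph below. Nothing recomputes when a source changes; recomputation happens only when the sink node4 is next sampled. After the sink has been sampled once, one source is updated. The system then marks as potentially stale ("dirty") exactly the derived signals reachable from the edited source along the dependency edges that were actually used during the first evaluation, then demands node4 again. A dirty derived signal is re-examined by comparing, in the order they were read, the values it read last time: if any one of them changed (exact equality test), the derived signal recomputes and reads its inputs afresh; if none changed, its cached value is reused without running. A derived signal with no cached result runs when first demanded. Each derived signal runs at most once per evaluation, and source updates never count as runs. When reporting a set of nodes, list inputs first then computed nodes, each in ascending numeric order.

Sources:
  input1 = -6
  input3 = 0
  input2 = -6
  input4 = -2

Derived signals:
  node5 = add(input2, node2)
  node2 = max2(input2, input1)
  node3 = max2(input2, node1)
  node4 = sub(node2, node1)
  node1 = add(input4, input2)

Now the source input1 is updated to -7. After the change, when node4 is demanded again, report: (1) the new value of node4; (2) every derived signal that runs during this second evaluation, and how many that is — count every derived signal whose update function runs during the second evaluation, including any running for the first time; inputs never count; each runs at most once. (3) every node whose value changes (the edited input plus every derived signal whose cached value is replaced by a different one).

First evaluation (everything demanded from the output):
  node1 = add(-2, -6) = -8
  node2 = max2(-6, -6) = -6
  node4 = sub(-6, -8) = 2

Propagation after the edit:
  node2: runs — input1 -6->-7; result -6 (same value as before).
  node4: checked — values it read are unchanged (node2 unchanged, node1 unchanged); reused cached 2 without running.

Key observation: the change is absorbed at node2 — it re-runs but produces the same value, and the output's value is unchanged.

New value of node4: 2.
Derived signals that run: node2 — 1 in total.
Values that change: input1.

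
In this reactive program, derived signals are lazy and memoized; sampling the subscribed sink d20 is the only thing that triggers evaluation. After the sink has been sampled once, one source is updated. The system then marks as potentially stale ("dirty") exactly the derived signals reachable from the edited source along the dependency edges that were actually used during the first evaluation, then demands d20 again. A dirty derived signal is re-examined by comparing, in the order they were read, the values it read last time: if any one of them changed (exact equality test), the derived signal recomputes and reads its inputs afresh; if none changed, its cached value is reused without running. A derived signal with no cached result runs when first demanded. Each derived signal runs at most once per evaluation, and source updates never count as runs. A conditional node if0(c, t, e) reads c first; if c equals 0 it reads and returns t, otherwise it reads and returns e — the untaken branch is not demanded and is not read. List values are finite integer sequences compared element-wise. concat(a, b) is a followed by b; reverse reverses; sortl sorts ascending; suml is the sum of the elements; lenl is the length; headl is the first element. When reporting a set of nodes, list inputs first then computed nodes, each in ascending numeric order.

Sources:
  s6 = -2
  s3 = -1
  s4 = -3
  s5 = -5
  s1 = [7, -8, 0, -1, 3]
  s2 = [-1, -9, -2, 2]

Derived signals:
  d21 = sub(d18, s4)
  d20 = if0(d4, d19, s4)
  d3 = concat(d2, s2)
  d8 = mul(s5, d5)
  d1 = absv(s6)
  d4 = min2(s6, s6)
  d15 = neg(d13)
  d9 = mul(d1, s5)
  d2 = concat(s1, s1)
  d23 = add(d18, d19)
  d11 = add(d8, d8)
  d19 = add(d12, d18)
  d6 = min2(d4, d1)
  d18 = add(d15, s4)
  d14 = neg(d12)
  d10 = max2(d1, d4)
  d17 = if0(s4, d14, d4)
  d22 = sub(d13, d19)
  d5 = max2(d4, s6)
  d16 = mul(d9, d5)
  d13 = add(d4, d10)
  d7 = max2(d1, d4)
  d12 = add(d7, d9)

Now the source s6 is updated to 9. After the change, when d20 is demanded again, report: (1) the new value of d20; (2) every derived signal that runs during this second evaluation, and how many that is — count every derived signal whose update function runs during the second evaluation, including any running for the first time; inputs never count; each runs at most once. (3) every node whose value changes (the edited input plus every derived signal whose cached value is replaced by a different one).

Demanding d20 again yields -3.
2 derived signals run: d4, d20.
The nodes whose values change: s6, d4.

First demand of the output computes:
  d4 = min2(-2, -2) = -2
  d20 = if0(d4=-2 -> else branch s4) = -3

After the edit, cleaning proceeds:
  d4: a read changed (s6 -2->9; s6 -2->9) — executes, giving 9.
  d20: a read changed (d4 -2->9) — executes, giving -3 — identical to its old value.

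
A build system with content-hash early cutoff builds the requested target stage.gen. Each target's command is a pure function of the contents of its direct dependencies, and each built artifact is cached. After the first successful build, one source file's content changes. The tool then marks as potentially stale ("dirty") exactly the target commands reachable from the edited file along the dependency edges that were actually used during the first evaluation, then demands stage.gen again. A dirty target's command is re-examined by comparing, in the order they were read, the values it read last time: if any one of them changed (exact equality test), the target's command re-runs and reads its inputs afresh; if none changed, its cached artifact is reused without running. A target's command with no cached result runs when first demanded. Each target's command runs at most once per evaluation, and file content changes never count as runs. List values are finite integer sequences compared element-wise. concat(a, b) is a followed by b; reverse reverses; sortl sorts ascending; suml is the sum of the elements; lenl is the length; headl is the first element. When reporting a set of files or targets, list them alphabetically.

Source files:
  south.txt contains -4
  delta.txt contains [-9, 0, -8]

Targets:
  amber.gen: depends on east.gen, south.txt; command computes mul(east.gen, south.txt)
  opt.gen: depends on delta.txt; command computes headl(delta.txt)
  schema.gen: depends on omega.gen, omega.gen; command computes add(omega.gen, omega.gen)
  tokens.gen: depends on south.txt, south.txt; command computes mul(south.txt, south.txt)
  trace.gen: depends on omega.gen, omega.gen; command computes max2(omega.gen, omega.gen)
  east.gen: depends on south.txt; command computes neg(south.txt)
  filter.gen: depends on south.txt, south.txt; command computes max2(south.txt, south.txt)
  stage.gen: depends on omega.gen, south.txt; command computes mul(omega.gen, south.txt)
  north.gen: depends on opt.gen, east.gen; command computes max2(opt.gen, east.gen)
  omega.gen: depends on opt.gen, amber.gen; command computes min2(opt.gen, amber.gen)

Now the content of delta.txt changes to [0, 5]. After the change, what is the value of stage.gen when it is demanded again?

New value of stage.gen: 64.
Key observation: the change is absorbed at omega.gen — it re-runs but produces the same value, and the output's value is unchanged.

First evaluation (everything demanded from the output):
  east.gen = neg(-4) = 4
  amber.gen = mul(4, -4) = -16
  opt.gen = headl([-9, 0, -8]) = -9
  omega.gen = min2(-9, -16) = -16
  stage.gen = mul(-16, -4) = 64

Propagation after the edit:
  opt.gen: runs — delta.txt [-9, 0, -8]->[0, 5]; result 0.
  omega.gen: runs — opt.gen -9->0; result -16 (same value as before).
  stage.gen: checked — values it read are unchanged (omega.gen unchanged, south.txt unchanged); reused cached 64 without running.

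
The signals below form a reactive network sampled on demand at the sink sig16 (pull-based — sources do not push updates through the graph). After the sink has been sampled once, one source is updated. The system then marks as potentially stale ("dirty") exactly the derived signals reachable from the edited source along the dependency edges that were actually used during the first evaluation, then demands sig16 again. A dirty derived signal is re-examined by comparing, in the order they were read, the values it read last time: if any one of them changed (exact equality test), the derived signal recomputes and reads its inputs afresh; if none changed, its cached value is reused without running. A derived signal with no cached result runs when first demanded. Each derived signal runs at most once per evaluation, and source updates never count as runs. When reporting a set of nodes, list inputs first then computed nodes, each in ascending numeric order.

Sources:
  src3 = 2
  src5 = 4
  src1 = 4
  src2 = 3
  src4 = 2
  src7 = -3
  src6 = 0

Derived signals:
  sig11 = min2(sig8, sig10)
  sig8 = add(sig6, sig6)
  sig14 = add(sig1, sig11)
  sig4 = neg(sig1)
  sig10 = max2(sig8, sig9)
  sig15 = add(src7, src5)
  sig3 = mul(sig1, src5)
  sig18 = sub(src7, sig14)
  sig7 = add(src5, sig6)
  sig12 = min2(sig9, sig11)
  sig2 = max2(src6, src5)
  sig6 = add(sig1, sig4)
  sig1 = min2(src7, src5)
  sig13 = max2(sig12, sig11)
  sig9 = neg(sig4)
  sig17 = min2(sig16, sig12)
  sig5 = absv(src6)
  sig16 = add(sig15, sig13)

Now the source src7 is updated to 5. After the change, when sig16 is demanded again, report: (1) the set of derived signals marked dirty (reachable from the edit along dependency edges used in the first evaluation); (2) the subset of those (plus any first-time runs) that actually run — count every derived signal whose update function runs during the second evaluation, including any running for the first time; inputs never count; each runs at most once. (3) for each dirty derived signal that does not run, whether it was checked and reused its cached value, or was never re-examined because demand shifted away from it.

Dirty set: sig1, sig4, sig6, sig8, sig9, sig10, sig11, sig12, sig13, sig15, sig16.
Run set: sig1, sig4, sig6, sig9, sig10, sig11, sig12, sig13, sig15, sig16 (10 run).
Re-examined without running (cache reused): sig8.
The important point: at sig8 every value read last time is unchanged, so the dirty flag clears without a run.

Initial pass — values computed on the first demand:
  sig1 = min2(-3, 4) = -3
  sig4 = neg(-3) = 3
  sig6 = add(-3, 3) = 0
  sig8 = add(0, 0) = 0
  sig9 = neg(3) = -3
  sig10 = max2(0, -3) = 0
  sig11 = min2(0, 0) = 0
  sig12 = min2(-3, 0) = -3
  sig13 = max2(-3, 0) = 0
  sig15 = add(-3, 4) = 1
  sig16 = add(1, 0) = 1

Second demand — change propagation:
  sig1: re-runs because src7 -3->5; new result 4.
  sig4: re-runs because sig1 -3->4; new result -4.
  sig6: re-runs because sig1 -3->4; sig4 3->-4; new result 0 (unchanged).
  sig8: re-examined; everything it read last time is the same (sig6 unchanged, sig6 unchanged) — cache 0 kept, no run.
  sig9: re-runs because sig4 3->-4; new result 4.
  sig10: re-runs because sig9 -3->4; new result 4.
  sig11: re-runs because sig10 0->4; new result 0 (unchanged).
  sig12: re-runs because sig9 -3->4; new result 0.
  sig13: re-runs because sig12 -3->0; new result 0 (unchanged).
  sig15: re-runs because src7 -3->5; new result 9.
  sig16: re-runs because sig15 1->9; new result 9.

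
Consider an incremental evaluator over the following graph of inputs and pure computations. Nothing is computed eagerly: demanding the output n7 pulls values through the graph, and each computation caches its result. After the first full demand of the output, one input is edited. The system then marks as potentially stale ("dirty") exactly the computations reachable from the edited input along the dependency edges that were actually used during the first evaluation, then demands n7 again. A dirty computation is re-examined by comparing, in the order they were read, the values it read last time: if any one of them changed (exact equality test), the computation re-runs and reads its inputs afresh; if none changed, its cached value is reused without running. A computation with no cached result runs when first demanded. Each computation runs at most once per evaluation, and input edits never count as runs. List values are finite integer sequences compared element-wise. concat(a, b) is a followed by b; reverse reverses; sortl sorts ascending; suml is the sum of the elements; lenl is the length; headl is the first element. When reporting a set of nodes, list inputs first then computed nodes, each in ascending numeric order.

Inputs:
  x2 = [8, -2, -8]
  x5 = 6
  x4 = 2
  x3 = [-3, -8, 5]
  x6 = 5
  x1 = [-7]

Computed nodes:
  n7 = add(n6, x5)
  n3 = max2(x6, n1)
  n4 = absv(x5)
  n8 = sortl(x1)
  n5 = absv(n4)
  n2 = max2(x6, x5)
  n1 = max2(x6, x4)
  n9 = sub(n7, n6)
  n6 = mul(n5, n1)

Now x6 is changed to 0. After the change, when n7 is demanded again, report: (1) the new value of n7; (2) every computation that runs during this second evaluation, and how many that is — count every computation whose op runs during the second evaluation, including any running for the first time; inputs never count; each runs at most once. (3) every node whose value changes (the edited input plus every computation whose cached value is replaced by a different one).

n7 now evaluates to 18.
Run set: n1, n6, n7 (3 run).
Changed values: x6, n1, n6, n7.

Initial pass — values computed on the first demand:
  n1 = max2(5, 2) = 5
  n4 = absv(6) = 6
  n5 = absv(6) = 6
  n6 = mul(6, 5) = 30
  n7 = add(30, 6) = 36

Second demand — change propagation:
  n1: re-runs because x6 5->0; new result 2.
  n6: re-runs because n1 5->2; new result 12.
  n7: re-runs because n6 30->12; new result 18.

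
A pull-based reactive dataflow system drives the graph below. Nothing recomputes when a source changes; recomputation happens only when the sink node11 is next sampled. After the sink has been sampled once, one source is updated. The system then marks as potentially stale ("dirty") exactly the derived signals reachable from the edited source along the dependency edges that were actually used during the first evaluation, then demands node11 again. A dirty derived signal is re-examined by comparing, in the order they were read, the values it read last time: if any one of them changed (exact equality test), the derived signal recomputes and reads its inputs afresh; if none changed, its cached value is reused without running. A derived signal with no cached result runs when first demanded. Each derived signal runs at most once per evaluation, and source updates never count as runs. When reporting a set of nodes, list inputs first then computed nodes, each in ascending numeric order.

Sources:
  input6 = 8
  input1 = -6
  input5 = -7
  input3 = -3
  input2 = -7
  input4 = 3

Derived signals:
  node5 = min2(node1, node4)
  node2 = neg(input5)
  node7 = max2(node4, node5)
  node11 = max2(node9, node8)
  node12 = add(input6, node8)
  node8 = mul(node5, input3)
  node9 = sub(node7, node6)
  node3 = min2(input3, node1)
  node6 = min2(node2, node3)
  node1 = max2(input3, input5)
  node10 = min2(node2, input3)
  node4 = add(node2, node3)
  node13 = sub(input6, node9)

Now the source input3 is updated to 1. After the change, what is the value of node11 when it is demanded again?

First evaluation (everything demanded from the output):
  node1 = max2(-3, -7) = -3
  node2 = neg(-7) = 7
  node3 = min2(-3, -3) = -3
  node4 = add(7, -3) = 4
  node5 = min2(-3, 4) = -3
  node6 = min2(7, -3) = -3
  node7 = max2(4, -3) = 4
  node8 = mul(-3, -3) = 9
  node9 = sub(4, -3) = 7
  node11 = max2(7, 9) = 9

Propagation after the edit:
  node1: runs — input3 -3->1; result 1.
  node3: runs — input3 -3->1; node1 -3->1; result 1.
  node4: runs — node3 -3->1; result 8.
  node5: runs — node1 -3->1; node4 4->8; result 1.
  node6: runs — node3 -3->1; result 1.
  node7: runs — node4 4->8; node5 -3->1; result 8.
  node8: runs — node5 -3->1; input3 -3->1; result 1.
  node9: runs — node7 4->8; node6 -3->1; result 7 (same value as before).
  node11: runs — node8 9->1; result 7.

New value of node11: 7.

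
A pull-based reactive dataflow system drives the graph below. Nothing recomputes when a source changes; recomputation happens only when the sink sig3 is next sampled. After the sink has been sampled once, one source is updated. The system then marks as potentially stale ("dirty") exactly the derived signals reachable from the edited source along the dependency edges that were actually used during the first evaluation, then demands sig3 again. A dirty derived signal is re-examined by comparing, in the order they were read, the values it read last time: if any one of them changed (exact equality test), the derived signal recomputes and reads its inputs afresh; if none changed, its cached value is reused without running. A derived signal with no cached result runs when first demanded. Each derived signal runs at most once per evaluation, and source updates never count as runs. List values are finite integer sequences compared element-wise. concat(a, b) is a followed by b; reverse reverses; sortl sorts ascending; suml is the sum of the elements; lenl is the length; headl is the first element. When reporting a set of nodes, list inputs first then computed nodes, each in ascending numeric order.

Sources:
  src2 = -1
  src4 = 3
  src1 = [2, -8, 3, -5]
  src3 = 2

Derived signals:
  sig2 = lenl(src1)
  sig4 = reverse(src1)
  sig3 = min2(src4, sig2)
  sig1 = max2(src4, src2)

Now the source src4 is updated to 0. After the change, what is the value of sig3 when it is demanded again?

New value of sig3: 0.

First evaluation (everything demanded from the output):
  sig2 = lenl([2, -8, 3, -5]) = 4
  sig3 = min2(3, 4) = 3

Propagation after the edit:
  sig3: runs — src4 3->0; result 0.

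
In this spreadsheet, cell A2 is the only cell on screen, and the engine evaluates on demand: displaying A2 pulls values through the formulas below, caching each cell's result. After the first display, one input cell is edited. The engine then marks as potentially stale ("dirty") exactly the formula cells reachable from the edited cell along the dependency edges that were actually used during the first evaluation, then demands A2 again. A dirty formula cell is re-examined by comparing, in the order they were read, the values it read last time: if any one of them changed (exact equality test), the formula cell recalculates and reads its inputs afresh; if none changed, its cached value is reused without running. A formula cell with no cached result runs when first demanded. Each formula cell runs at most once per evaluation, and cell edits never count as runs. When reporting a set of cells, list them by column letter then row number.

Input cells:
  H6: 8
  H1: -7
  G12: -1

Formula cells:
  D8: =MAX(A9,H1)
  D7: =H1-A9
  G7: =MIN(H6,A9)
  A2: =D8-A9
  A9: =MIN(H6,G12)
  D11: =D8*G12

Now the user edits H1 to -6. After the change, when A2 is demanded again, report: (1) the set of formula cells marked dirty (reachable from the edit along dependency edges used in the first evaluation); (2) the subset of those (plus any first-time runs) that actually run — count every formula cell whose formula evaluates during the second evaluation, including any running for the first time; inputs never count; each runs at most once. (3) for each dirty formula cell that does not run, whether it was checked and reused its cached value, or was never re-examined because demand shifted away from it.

Initial pass — values computed on the first demand:
  A9 = MIN(8, -1) = -1
  D8 = MAX(-1, -7) = -1
  A2 = -1 - -1 = 0

Second demand — change propagation:
  D8: re-runs because H1 -7->-6; new result -1 (unchanged).
  A2: re-examined; everything it read last time is the same (D8 unchanged, A9 unchanged) — cache 0 kept, no run.

The important point: D8 recomputes to an identical value, and the output ends up unchanged.

Dirty set: A2, D8.
Run set: D8 (1 run).
Re-examined without running (cache reused): A2.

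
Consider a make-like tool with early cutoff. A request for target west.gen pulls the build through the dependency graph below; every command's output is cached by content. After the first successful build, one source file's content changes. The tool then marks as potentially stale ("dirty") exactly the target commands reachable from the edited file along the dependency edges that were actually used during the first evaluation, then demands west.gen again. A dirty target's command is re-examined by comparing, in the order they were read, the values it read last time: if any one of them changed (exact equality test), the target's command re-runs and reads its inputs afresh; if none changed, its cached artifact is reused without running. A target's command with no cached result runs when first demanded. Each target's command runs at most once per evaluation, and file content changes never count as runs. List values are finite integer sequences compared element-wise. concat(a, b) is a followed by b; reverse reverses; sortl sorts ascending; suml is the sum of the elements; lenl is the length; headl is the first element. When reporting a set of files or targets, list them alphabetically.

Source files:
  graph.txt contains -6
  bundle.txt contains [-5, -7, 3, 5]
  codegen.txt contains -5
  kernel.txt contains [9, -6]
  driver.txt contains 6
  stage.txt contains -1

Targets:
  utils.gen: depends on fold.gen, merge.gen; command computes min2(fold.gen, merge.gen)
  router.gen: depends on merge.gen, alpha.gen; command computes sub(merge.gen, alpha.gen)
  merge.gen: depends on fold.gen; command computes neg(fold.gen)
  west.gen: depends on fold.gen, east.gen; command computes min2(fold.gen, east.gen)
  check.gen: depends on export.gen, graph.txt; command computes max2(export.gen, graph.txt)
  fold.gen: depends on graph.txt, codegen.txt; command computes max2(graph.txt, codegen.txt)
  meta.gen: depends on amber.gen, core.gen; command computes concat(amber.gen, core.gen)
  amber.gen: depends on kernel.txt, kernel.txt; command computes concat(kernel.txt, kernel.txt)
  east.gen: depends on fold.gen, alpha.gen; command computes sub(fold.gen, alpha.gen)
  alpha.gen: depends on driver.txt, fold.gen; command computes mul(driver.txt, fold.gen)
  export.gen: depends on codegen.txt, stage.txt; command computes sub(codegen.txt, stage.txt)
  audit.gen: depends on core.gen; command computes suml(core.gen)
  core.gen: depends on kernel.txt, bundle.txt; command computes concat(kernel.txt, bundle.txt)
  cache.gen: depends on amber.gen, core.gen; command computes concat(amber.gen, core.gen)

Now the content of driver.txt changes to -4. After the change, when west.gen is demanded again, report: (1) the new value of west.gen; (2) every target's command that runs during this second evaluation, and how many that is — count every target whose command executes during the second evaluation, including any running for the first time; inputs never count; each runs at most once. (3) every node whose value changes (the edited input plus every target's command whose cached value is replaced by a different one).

Demanding west.gen again yields -25.
3 target commands run: alpha.gen, east.gen, west.gen.
The nodes whose values change: alpha.gen, driver.txt, east.gen, west.gen.

First demand of the output computes:
  fold.gen = max2(-6, -5) = -5
  alpha.gen = mul(6, -5) = -30
  east.gen = sub(-5, -30) = 25
  west.gen = min2(-5, 25) = -5

After the edit, cleaning proceeds:
  alpha.gen: a read changed (driver.txt 6->-4) — executes, giving 20.
  east.gen: a read changed (alpha.gen -30->20) — executes, giving -25.
  west.gen: a read changed (east.gen 25->-25) — executes, giving -25.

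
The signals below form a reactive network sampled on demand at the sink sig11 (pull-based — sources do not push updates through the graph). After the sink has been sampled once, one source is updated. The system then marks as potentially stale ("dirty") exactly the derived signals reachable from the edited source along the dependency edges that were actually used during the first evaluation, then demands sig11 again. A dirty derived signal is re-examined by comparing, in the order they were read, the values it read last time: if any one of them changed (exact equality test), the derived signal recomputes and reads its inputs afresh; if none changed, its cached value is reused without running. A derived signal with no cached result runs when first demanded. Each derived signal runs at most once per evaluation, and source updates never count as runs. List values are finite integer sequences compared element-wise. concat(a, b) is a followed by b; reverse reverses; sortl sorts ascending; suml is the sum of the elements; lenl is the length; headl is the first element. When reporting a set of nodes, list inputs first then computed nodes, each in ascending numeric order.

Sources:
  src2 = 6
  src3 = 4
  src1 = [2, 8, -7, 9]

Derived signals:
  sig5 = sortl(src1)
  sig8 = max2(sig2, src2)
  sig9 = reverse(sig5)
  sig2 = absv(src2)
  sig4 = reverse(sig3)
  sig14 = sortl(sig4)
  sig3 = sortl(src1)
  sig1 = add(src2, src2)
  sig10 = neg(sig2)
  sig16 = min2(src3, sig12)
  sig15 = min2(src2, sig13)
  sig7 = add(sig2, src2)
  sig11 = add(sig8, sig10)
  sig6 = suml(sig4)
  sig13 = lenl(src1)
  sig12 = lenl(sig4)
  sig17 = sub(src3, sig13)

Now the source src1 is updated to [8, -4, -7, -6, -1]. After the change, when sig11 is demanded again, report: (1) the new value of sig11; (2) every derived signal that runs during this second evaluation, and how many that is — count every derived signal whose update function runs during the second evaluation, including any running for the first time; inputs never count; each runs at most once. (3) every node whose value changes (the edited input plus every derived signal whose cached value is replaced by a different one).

Initial pass — values computed on the first demand:
  sig2 = absv(6) = 6
  sig8 = max2(6, 6) = 6
  sig10 = neg(6) = -6
  sig11 = add(6, -6) = 0

Second demand — change propagation:
  no demanded computation ever read src1, so the edit dirties nothing and nothing runs.

The important point: nothing the output needs ever reads src1, so the edit is invisible to it.

sig11 now evaluates to 0.
Run set: none (0 run).
Changed values: src1.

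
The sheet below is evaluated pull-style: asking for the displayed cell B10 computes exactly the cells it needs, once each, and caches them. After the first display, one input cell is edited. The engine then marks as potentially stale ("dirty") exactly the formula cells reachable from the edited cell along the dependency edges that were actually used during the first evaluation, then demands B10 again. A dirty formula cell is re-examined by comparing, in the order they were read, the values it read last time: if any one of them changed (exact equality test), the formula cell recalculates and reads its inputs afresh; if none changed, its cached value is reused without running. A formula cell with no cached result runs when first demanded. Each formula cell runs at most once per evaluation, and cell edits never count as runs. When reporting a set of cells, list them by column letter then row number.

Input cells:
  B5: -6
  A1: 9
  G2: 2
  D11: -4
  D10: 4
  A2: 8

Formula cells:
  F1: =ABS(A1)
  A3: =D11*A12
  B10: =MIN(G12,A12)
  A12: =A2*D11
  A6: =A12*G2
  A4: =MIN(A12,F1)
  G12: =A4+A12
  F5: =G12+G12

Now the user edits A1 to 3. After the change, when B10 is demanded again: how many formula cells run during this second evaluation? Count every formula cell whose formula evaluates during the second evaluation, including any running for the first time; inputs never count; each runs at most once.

2 formula cells run: A4, F1.
Note the absorption at A4: it re-runs yet its value is the same, leaving the output's value untouched.

First demand of the output computes:
  A12 = 8 * -4 = -32
  F1 = ABS(9) = 9
  A4 = MIN(-32, 9) = -32
  G12 = -32 + -32 = -64
  B10 = MIN(-64, -32) = -64

After the edit, cleaning proceeds:
  F1: a read changed (A1 9->3) — executes, giving 3.
  A4: a read changed (F1 9->3) — executes, giving -32 — identical to its old value.
  G12: dirty, but its reads are unchanged (A4 unchanged, A12 unchanged); cached -64 stands.
  B10: dirty, but its reads are unchanged (G12 unchanged, A12 unchanged); cached -64 stands.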